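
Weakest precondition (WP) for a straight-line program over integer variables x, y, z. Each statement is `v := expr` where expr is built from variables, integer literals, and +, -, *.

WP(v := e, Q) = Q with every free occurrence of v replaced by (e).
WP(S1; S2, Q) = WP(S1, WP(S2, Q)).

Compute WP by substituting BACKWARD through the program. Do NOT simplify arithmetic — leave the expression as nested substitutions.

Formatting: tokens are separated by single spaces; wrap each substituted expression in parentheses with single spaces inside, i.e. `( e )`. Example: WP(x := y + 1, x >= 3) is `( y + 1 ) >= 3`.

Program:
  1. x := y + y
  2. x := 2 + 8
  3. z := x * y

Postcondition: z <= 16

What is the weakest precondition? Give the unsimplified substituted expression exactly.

post: z <= 16
stmt 3: z := x * y  -- replace 1 occurrence(s) of z with (x * y)
  => ( x * y ) <= 16
stmt 2: x := 2 + 8  -- replace 1 occurrence(s) of x with (2 + 8)
  => ( ( 2 + 8 ) * y ) <= 16
stmt 1: x := y + y  -- replace 0 occurrence(s) of x with (y + y)
  => ( ( 2 + 8 ) * y ) <= 16

Answer: ( ( 2 + 8 ) * y ) <= 16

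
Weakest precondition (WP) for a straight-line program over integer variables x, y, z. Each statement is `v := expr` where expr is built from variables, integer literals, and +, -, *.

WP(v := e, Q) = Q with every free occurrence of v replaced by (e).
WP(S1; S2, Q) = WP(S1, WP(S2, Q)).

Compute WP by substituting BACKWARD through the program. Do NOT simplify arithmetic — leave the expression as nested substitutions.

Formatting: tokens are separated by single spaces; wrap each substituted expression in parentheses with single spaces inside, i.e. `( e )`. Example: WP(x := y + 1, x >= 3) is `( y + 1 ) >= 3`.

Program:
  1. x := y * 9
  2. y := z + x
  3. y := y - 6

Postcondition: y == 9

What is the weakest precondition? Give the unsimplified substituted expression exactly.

Answer: ( ( z + ( y * 9 ) ) - 6 ) == 9

Derivation:
post: y == 9
stmt 3: y := y - 6  -- replace 1 occurrence(s) of y with (y - 6)
  => ( y - 6 ) == 9
stmt 2: y := z + x  -- replace 1 occurrence(s) of y with (z + x)
  => ( ( z + x ) - 6 ) == 9
stmt 1: x := y * 9  -- replace 1 occurrence(s) of x with (y * 9)
  => ( ( z + ( y * 9 ) ) - 6 ) == 9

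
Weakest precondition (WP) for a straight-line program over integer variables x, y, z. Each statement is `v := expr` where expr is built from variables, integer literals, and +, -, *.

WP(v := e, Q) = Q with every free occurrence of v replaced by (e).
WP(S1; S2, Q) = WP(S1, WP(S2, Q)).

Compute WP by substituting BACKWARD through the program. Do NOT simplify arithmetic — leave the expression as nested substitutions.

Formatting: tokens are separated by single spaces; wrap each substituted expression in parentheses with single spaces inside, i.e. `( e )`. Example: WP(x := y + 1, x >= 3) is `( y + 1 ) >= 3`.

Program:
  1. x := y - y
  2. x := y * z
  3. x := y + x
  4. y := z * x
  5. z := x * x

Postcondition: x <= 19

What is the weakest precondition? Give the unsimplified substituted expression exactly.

post: x <= 19
stmt 5: z := x * x  -- replace 0 occurrence(s) of z with (x * x)
  => x <= 19
stmt 4: y := z * x  -- replace 0 occurrence(s) of y with (z * x)
  => x <= 19
stmt 3: x := y + x  -- replace 1 occurrence(s) of x with (y + x)
  => ( y + x ) <= 19
stmt 2: x := y * z  -- replace 1 occurrence(s) of x with (y * z)
  => ( y + ( y * z ) ) <= 19
stmt 1: x := y - y  -- replace 0 occurrence(s) of x with (y - y)
  => ( y + ( y * z ) ) <= 19

Answer: ( y + ( y * z ) ) <= 19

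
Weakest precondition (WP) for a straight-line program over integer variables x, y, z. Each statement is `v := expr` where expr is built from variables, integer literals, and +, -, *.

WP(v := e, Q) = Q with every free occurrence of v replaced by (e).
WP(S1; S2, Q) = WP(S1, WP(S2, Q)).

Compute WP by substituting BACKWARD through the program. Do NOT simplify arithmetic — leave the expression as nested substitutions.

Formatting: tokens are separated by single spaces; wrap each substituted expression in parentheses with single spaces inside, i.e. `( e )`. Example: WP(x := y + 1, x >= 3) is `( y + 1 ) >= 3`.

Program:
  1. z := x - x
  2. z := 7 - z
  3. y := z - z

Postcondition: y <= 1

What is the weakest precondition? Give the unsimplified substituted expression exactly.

post: y <= 1
stmt 3: y := z - z  -- replace 1 occurrence(s) of y with (z - z)
  => ( z - z ) <= 1
stmt 2: z := 7 - z  -- replace 2 occurrence(s) of z with (7 - z)
  => ( ( 7 - z ) - ( 7 - z ) ) <= 1
stmt 1: z := x - x  -- replace 2 occurrence(s) of z with (x - x)
  => ( ( 7 - ( x - x ) ) - ( 7 - ( x - x ) ) ) <= 1

Answer: ( ( 7 - ( x - x ) ) - ( 7 - ( x - x ) ) ) <= 1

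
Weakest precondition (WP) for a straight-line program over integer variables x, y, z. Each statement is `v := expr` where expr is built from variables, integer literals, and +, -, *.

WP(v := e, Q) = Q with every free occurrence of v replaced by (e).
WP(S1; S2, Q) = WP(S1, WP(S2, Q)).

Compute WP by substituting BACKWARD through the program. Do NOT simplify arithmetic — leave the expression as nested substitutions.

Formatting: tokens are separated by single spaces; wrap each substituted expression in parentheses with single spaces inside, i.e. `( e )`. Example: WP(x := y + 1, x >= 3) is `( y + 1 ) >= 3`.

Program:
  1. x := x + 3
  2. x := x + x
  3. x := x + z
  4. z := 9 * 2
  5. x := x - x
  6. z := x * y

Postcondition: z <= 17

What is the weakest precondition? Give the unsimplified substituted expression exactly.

post: z <= 17
stmt 6: z := x * y  -- replace 1 occurrence(s) of z with (x * y)
  => ( x * y ) <= 17
stmt 5: x := x - x  -- replace 1 occurrence(s) of x with (x - x)
  => ( ( x - x ) * y ) <= 17
stmt 4: z := 9 * 2  -- replace 0 occurrence(s) of z with (9 * 2)
  => ( ( x - x ) * y ) <= 17
stmt 3: x := x + z  -- replace 2 occurrence(s) of x with (x + z)
  => ( ( ( x + z ) - ( x + z ) ) * y ) <= 17
stmt 2: x := x + x  -- replace 2 occurrence(s) of x with (x + x)
  => ( ( ( ( x + x ) + z ) - ( ( x + x ) + z ) ) * y ) <= 17
stmt 1: x := x + 3  -- replace 4 occurrence(s) of x with (x + 3)
  => ( ( ( ( ( x + 3 ) + ( x + 3 ) ) + z ) - ( ( ( x + 3 ) + ( x + 3 ) ) + z ) ) * y ) <= 17

Answer: ( ( ( ( ( x + 3 ) + ( x + 3 ) ) + z ) - ( ( ( x + 3 ) + ( x + 3 ) ) + z ) ) * y ) <= 17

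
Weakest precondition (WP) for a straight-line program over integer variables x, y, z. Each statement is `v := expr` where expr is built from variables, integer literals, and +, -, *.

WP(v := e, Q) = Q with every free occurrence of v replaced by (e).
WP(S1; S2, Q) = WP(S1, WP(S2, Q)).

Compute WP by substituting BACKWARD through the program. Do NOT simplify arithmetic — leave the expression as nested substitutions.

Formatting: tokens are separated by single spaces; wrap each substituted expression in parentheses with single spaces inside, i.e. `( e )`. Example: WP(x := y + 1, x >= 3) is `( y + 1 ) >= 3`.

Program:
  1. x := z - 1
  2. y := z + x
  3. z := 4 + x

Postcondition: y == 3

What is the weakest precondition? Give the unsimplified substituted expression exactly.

post: y == 3
stmt 3: z := 4 + x  -- replace 0 occurrence(s) of z with (4 + x)
  => y == 3
stmt 2: y := z + x  -- replace 1 occurrence(s) of y with (z + x)
  => ( z + x ) == 3
stmt 1: x := z - 1  -- replace 1 occurrence(s) of x with (z - 1)
  => ( z + ( z - 1 ) ) == 3

Answer: ( z + ( z - 1 ) ) == 3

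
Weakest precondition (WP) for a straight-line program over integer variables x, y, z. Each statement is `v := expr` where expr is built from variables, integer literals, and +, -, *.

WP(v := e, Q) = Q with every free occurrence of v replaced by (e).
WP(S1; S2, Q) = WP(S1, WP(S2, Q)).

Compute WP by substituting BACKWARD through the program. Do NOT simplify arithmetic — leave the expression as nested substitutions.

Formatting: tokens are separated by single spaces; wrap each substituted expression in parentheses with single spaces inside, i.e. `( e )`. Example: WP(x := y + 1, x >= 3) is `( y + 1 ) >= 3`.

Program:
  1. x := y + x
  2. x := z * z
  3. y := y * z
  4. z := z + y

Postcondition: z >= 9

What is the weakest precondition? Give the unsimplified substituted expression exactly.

Answer: ( z + ( y * z ) ) >= 9

Derivation:
post: z >= 9
stmt 4: z := z + y  -- replace 1 occurrence(s) of z with (z + y)
  => ( z + y ) >= 9
stmt 3: y := y * z  -- replace 1 occurrence(s) of y with (y * z)
  => ( z + ( y * z ) ) >= 9
stmt 2: x := z * z  -- replace 0 occurrence(s) of x with (z * z)
  => ( z + ( y * z ) ) >= 9
stmt 1: x := y + x  -- replace 0 occurrence(s) of x with (y + x)
  => ( z + ( y * z ) ) >= 9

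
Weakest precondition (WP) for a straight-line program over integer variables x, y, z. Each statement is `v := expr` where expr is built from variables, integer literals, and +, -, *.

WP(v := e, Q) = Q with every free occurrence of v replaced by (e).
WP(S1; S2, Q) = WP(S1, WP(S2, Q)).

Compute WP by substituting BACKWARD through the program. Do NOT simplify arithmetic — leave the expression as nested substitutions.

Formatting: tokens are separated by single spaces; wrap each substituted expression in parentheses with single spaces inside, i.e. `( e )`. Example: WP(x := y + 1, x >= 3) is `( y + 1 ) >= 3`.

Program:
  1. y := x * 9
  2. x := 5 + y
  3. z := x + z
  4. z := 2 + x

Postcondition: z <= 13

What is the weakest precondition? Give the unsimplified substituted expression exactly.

post: z <= 13
stmt 4: z := 2 + x  -- replace 1 occurrence(s) of z with (2 + x)
  => ( 2 + x ) <= 13
stmt 3: z := x + z  -- replace 0 occurrence(s) of z with (x + z)
  => ( 2 + x ) <= 13
stmt 2: x := 5 + y  -- replace 1 occurrence(s) of x with (5 + y)
  => ( 2 + ( 5 + y ) ) <= 13
stmt 1: y := x * 9  -- replace 1 occurrence(s) of y with (x * 9)
  => ( 2 + ( 5 + ( x * 9 ) ) ) <= 13

Answer: ( 2 + ( 5 + ( x * 9 ) ) ) <= 13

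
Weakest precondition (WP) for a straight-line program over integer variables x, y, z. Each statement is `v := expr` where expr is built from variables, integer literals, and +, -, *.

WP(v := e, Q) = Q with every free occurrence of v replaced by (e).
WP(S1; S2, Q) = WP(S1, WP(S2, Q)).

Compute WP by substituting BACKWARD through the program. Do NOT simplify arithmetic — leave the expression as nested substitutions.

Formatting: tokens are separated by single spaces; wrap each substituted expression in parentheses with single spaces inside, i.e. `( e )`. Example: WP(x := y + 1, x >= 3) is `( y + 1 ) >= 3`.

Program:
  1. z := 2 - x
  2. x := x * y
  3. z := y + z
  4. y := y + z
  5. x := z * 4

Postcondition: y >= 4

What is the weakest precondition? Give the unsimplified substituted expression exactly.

post: y >= 4
stmt 5: x := z * 4  -- replace 0 occurrence(s) of x with (z * 4)
  => y >= 4
stmt 4: y := y + z  -- replace 1 occurrence(s) of y with (y + z)
  => ( y + z ) >= 4
stmt 3: z := y + z  -- replace 1 occurrence(s) of z with (y + z)
  => ( y + ( y + z ) ) >= 4
stmt 2: x := x * y  -- replace 0 occurrence(s) of x with (x * y)
  => ( y + ( y + z ) ) >= 4
stmt 1: z := 2 - x  -- replace 1 occurrence(s) of z with (2 - x)
  => ( y + ( y + ( 2 - x ) ) ) >= 4

Answer: ( y + ( y + ( 2 - x ) ) ) >= 4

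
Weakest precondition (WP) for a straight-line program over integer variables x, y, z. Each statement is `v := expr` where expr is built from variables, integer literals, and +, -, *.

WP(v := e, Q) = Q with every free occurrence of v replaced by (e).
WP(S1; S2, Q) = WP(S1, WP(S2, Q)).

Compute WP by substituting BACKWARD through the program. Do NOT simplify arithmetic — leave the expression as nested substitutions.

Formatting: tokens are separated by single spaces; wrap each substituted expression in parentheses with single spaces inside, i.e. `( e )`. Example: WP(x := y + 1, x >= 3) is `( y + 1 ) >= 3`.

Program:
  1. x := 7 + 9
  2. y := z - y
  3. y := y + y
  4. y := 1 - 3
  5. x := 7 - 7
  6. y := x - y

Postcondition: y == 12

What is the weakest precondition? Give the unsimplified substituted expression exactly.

Answer: ( ( 7 - 7 ) - ( 1 - 3 ) ) == 12

Derivation:
post: y == 12
stmt 6: y := x - y  -- replace 1 occurrence(s) of y with (x - y)
  => ( x - y ) == 12
stmt 5: x := 7 - 7  -- replace 1 occurrence(s) of x with (7 - 7)
  => ( ( 7 - 7 ) - y ) == 12
stmt 4: y := 1 - 3  -- replace 1 occurrence(s) of y with (1 - 3)
  => ( ( 7 - 7 ) - ( 1 - 3 ) ) == 12
stmt 3: y := y + y  -- replace 0 occurrence(s) of y with (y + y)
  => ( ( 7 - 7 ) - ( 1 - 3 ) ) == 12
stmt 2: y := z - y  -- replace 0 occurrence(s) of y with (z - y)
  => ( ( 7 - 7 ) - ( 1 - 3 ) ) == 12
stmt 1: x := 7 + 9  -- replace 0 occurrence(s) of x with (7 + 9)
  => ( ( 7 - 7 ) - ( 1 - 3 ) ) == 12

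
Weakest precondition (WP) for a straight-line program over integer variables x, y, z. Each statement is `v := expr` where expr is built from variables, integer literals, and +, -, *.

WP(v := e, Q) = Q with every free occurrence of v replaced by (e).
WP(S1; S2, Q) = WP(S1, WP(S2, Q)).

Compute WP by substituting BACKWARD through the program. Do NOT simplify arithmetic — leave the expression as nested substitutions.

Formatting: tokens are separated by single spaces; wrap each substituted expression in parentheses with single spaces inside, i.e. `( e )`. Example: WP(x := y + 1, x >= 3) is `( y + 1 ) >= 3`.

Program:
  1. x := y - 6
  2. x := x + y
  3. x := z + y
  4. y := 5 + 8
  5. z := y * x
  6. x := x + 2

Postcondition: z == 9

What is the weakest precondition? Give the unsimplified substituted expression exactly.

post: z == 9
stmt 6: x := x + 2  -- replace 0 occurrence(s) of x with (x + 2)
  => z == 9
stmt 5: z := y * x  -- replace 1 occurrence(s) of z with (y * x)
  => ( y * x ) == 9
stmt 4: y := 5 + 8  -- replace 1 occurrence(s) of y with (5 + 8)
  => ( ( 5 + 8 ) * x ) == 9
stmt 3: x := z + y  -- replace 1 occurrence(s) of x with (z + y)
  => ( ( 5 + 8 ) * ( z + y ) ) == 9
stmt 2: x := x + y  -- replace 0 occurrence(s) of x with (x + y)
  => ( ( 5 + 8 ) * ( z + y ) ) == 9
stmt 1: x := y - 6  -- replace 0 occurrence(s) of x with (y - 6)
  => ( ( 5 + 8 ) * ( z + y ) ) == 9

Answer: ( ( 5 + 8 ) * ( z + y ) ) == 9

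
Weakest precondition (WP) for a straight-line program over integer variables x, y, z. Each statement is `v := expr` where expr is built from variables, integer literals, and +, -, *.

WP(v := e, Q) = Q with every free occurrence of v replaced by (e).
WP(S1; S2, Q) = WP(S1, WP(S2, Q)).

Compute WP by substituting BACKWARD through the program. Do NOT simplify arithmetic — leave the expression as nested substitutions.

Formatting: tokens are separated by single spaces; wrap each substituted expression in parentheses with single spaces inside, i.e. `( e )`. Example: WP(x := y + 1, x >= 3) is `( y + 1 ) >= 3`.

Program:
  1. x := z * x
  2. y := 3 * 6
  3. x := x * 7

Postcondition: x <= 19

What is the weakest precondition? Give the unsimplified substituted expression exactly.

Answer: ( ( z * x ) * 7 ) <= 19

Derivation:
post: x <= 19
stmt 3: x := x * 7  -- replace 1 occurrence(s) of x with (x * 7)
  => ( x * 7 ) <= 19
stmt 2: y := 3 * 6  -- replace 0 occurrence(s) of y with (3 * 6)
  => ( x * 7 ) <= 19
stmt 1: x := z * x  -- replace 1 occurrence(s) of x with (z * x)
  => ( ( z * x ) * 7 ) <= 19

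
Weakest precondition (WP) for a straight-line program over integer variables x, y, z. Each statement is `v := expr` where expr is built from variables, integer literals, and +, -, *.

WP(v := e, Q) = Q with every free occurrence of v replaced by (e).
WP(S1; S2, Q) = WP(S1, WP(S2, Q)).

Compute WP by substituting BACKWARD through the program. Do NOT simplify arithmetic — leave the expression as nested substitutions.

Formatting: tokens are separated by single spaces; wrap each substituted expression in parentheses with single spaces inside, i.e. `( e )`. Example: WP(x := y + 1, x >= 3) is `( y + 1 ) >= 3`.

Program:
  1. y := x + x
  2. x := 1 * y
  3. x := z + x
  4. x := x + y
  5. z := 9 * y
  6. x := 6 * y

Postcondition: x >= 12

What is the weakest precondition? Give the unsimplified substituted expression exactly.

post: x >= 12
stmt 6: x := 6 * y  -- replace 1 occurrence(s) of x with (6 * y)
  => ( 6 * y ) >= 12
stmt 5: z := 9 * y  -- replace 0 occurrence(s) of z with (9 * y)
  => ( 6 * y ) >= 12
stmt 4: x := x + y  -- replace 0 occurrence(s) of x with (x + y)
  => ( 6 * y ) >= 12
stmt 3: x := z + x  -- replace 0 occurrence(s) of x with (z + x)
  => ( 6 * y ) >= 12
stmt 2: x := 1 * y  -- replace 0 occurrence(s) of x with (1 * y)
  => ( 6 * y ) >= 12
stmt 1: y := x + x  -- replace 1 occurrence(s) of y with (x + x)
  => ( 6 * ( x + x ) ) >= 12

Answer: ( 6 * ( x + x ) ) >= 12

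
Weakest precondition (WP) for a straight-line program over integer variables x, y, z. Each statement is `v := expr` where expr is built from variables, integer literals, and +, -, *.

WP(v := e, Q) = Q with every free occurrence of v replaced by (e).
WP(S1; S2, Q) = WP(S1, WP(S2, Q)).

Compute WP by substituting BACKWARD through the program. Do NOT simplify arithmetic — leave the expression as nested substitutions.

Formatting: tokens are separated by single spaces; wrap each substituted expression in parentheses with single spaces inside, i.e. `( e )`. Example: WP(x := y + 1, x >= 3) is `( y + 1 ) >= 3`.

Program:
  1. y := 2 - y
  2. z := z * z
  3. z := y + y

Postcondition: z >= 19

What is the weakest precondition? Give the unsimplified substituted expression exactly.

Answer: ( ( 2 - y ) + ( 2 - y ) ) >= 19

Derivation:
post: z >= 19
stmt 3: z := y + y  -- replace 1 occurrence(s) of z with (y + y)
  => ( y + y ) >= 19
stmt 2: z := z * z  -- replace 0 occurrence(s) of z with (z * z)
  => ( y + y ) >= 19
stmt 1: y := 2 - y  -- replace 2 occurrence(s) of y with (2 - y)
  => ( ( 2 - y ) + ( 2 - y ) ) >= 19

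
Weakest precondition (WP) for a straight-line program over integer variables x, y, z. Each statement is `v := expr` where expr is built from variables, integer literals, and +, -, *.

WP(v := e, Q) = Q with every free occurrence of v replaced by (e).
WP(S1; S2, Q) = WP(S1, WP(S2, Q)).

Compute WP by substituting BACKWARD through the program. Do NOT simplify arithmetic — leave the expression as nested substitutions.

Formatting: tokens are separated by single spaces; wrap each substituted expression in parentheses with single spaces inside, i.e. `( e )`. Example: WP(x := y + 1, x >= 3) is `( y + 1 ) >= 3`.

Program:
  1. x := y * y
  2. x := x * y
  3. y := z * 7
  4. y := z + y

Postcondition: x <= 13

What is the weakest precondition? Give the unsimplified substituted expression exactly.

post: x <= 13
stmt 4: y := z + y  -- replace 0 occurrence(s) of y with (z + y)
  => x <= 13
stmt 3: y := z * 7  -- replace 0 occurrence(s) of y with (z * 7)
  => x <= 13
stmt 2: x := x * y  -- replace 1 occurrence(s) of x with (x * y)
  => ( x * y ) <= 13
stmt 1: x := y * y  -- replace 1 occurrence(s) of x with (y * y)
  => ( ( y * y ) * y ) <= 13

Answer: ( ( y * y ) * y ) <= 13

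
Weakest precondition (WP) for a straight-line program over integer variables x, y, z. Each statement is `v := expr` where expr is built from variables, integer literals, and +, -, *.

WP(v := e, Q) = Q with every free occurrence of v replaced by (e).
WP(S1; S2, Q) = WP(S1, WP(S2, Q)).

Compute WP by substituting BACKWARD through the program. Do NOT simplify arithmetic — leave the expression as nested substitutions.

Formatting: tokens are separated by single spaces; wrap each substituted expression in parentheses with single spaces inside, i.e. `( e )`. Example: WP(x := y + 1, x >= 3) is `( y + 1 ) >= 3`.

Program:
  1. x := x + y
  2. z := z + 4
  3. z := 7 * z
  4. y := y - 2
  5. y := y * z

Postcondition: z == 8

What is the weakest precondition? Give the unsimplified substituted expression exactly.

post: z == 8
stmt 5: y := y * z  -- replace 0 occurrence(s) of y with (y * z)
  => z == 8
stmt 4: y := y - 2  -- replace 0 occurrence(s) of y with (y - 2)
  => z == 8
stmt 3: z := 7 * z  -- replace 1 occurrence(s) of z with (7 * z)
  => ( 7 * z ) == 8
stmt 2: z := z + 4  -- replace 1 occurrence(s) of z with (z + 4)
  => ( 7 * ( z + 4 ) ) == 8
stmt 1: x := x + y  -- replace 0 occurrence(s) of x with (x + y)
  => ( 7 * ( z + 4 ) ) == 8

Answer: ( 7 * ( z + 4 ) ) == 8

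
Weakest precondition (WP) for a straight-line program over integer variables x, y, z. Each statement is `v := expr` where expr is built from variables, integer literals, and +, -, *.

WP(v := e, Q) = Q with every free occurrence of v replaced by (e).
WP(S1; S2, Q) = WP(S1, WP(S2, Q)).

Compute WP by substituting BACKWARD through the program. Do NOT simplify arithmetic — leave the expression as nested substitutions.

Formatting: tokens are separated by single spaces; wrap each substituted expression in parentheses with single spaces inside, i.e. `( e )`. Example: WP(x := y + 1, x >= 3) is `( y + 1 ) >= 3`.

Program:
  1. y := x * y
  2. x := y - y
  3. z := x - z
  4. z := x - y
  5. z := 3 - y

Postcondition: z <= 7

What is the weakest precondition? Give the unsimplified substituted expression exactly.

Answer: ( 3 - ( x * y ) ) <= 7

Derivation:
post: z <= 7
stmt 5: z := 3 - y  -- replace 1 occurrence(s) of z with (3 - y)
  => ( 3 - y ) <= 7
stmt 4: z := x - y  -- replace 0 occurrence(s) of z with (x - y)
  => ( 3 - y ) <= 7
stmt 3: z := x - z  -- replace 0 occurrence(s) of z with (x - z)
  => ( 3 - y ) <= 7
stmt 2: x := y - y  -- replace 0 occurrence(s) of x with (y - y)
  => ( 3 - y ) <= 7
stmt 1: y := x * y  -- replace 1 occurrence(s) of y with (x * y)
  => ( 3 - ( x * y ) ) <= 7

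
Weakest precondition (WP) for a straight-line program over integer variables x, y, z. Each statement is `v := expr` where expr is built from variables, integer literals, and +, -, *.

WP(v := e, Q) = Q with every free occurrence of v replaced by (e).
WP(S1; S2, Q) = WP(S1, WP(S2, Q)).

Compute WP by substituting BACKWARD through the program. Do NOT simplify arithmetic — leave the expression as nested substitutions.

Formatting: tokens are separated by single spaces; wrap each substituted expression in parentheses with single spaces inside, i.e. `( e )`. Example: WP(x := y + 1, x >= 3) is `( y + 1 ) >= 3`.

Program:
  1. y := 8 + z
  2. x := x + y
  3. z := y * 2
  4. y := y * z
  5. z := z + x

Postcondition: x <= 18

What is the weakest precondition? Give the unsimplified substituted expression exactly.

Answer: ( x + ( 8 + z ) ) <= 18

Derivation:
post: x <= 18
stmt 5: z := z + x  -- replace 0 occurrence(s) of z with (z + x)
  => x <= 18
stmt 4: y := y * z  -- replace 0 occurrence(s) of y with (y * z)
  => x <= 18
stmt 3: z := y * 2  -- replace 0 occurrence(s) of z with (y * 2)
  => x <= 18
stmt 2: x := x + y  -- replace 1 occurrence(s) of x with (x + y)
  => ( x + y ) <= 18
stmt 1: y := 8 + z  -- replace 1 occurrence(s) of y with (8 + z)
  => ( x + ( 8 + z ) ) <= 18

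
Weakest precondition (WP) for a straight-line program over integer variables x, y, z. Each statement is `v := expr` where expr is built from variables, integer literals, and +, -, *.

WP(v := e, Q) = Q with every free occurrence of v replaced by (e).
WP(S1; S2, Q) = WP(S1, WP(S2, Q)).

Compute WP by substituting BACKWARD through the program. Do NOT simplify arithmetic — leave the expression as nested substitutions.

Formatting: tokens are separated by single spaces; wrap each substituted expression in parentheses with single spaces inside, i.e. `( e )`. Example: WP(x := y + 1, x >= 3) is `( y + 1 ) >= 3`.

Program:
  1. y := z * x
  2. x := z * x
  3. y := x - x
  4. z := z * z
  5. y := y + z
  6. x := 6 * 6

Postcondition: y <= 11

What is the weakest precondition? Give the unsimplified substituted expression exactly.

post: y <= 11
stmt 6: x := 6 * 6  -- replace 0 occurrence(s) of x with (6 * 6)
  => y <= 11
stmt 5: y := y + z  -- replace 1 occurrence(s) of y with (y + z)
  => ( y + z ) <= 11
stmt 4: z := z * z  -- replace 1 occurrence(s) of z with (z * z)
  => ( y + ( z * z ) ) <= 11
stmt 3: y := x - x  -- replace 1 occurrence(s) of y with (x - x)
  => ( ( x - x ) + ( z * z ) ) <= 11
stmt 2: x := z * x  -- replace 2 occurrence(s) of x with (z * x)
  => ( ( ( z * x ) - ( z * x ) ) + ( z * z ) ) <= 11
stmt 1: y := z * x  -- replace 0 occurrence(s) of y with (z * x)
  => ( ( ( z * x ) - ( z * x ) ) + ( z * z ) ) <= 11

Answer: ( ( ( z * x ) - ( z * x ) ) + ( z * z ) ) <= 11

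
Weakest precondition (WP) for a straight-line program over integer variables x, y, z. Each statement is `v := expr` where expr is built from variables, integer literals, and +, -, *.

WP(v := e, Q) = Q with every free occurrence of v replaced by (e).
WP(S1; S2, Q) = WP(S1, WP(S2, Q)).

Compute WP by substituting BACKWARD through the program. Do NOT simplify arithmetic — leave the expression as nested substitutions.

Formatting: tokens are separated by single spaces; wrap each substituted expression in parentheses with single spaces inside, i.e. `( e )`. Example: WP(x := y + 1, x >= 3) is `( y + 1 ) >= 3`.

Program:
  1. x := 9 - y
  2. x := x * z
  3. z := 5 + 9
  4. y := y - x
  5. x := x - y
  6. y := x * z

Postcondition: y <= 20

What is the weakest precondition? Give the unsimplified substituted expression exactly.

Answer: ( ( ( ( 9 - y ) * z ) - ( y - ( ( 9 - y ) * z ) ) ) * ( 5 + 9 ) ) <= 20

Derivation:
post: y <= 20
stmt 6: y := x * z  -- replace 1 occurrence(s) of y with (x * z)
  => ( x * z ) <= 20
stmt 5: x := x - y  -- replace 1 occurrence(s) of x with (x - y)
  => ( ( x - y ) * z ) <= 20
stmt 4: y := y - x  -- replace 1 occurrence(s) of y with (y - x)
  => ( ( x - ( y - x ) ) * z ) <= 20
stmt 3: z := 5 + 9  -- replace 1 occurrence(s) of z with (5 + 9)
  => ( ( x - ( y - x ) ) * ( 5 + 9 ) ) <= 20
stmt 2: x := x * z  -- replace 2 occurrence(s) of x with (x * z)
  => ( ( ( x * z ) - ( y - ( x * z ) ) ) * ( 5 + 9 ) ) <= 20
stmt 1: x := 9 - y  -- replace 2 occurrence(s) of x with (9 - y)
  => ( ( ( ( 9 - y ) * z ) - ( y - ( ( 9 - y ) * z ) ) ) * ( 5 + 9 ) ) <= 20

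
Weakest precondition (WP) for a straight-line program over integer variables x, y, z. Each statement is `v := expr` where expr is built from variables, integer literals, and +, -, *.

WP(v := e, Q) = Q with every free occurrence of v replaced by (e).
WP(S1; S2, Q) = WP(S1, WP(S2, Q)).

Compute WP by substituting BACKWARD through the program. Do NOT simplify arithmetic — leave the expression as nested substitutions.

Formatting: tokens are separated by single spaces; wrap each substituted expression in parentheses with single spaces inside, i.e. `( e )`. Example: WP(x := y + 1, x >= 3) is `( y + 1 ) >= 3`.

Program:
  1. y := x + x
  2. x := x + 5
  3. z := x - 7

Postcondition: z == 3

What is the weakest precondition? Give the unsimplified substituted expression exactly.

Answer: ( ( x + 5 ) - 7 ) == 3

Derivation:
post: z == 3
stmt 3: z := x - 7  -- replace 1 occurrence(s) of z with (x - 7)
  => ( x - 7 ) == 3
stmt 2: x := x + 5  -- replace 1 occurrence(s) of x with (x + 5)
  => ( ( x + 5 ) - 7 ) == 3
stmt 1: y := x + x  -- replace 0 occurrence(s) of y with (x + x)
  => ( ( x + 5 ) - 7 ) == 3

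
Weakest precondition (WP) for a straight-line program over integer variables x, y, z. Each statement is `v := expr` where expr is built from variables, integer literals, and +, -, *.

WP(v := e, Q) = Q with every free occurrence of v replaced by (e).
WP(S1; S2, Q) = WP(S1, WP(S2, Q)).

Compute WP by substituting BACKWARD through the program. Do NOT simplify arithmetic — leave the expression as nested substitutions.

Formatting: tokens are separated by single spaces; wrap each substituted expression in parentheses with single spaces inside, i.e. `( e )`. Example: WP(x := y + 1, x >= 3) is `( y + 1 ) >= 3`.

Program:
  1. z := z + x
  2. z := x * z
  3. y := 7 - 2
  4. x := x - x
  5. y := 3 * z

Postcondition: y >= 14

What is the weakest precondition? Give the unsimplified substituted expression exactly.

post: y >= 14
stmt 5: y := 3 * z  -- replace 1 occurrence(s) of y with (3 * z)
  => ( 3 * z ) >= 14
stmt 4: x := x - x  -- replace 0 occurrence(s) of x with (x - x)
  => ( 3 * z ) >= 14
stmt 3: y := 7 - 2  -- replace 0 occurrence(s) of y with (7 - 2)
  => ( 3 * z ) >= 14
stmt 2: z := x * z  -- replace 1 occurrence(s) of z with (x * z)
  => ( 3 * ( x * z ) ) >= 14
stmt 1: z := z + x  -- replace 1 occurrence(s) of z with (z + x)
  => ( 3 * ( x * ( z + x ) ) ) >= 14

Answer: ( 3 * ( x * ( z + x ) ) ) >= 14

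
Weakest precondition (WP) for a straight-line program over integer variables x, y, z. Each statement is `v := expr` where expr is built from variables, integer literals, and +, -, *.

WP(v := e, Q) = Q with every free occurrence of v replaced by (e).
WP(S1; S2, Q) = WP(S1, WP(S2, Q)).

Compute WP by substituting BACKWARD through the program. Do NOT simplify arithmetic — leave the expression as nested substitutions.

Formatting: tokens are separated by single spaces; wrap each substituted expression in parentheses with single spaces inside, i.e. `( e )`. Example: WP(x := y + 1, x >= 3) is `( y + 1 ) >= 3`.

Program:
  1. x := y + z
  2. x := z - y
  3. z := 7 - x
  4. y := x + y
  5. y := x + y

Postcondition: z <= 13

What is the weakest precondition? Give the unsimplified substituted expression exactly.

post: z <= 13
stmt 5: y := x + y  -- replace 0 occurrence(s) of y with (x + y)
  => z <= 13
stmt 4: y := x + y  -- replace 0 occurrence(s) of y with (x + y)
  => z <= 13
stmt 3: z := 7 - x  -- replace 1 occurrence(s) of z with (7 - x)
  => ( 7 - x ) <= 13
stmt 2: x := z - y  -- replace 1 occurrence(s) of x with (z - y)
  => ( 7 - ( z - y ) ) <= 13
stmt 1: x := y + z  -- replace 0 occurrence(s) of x with (y + z)
  => ( 7 - ( z - y ) ) <= 13

Answer: ( 7 - ( z - y ) ) <= 13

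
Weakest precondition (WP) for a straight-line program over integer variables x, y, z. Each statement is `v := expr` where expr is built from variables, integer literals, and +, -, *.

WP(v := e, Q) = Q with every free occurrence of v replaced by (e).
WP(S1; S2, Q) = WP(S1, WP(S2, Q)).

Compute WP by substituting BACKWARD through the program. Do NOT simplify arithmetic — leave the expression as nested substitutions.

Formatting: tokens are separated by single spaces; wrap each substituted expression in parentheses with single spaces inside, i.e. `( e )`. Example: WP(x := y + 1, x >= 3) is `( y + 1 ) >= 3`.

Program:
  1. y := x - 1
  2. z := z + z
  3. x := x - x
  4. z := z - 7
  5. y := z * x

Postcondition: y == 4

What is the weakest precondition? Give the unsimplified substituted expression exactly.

post: y == 4
stmt 5: y := z * x  -- replace 1 occurrence(s) of y with (z * x)
  => ( z * x ) == 4
stmt 4: z := z - 7  -- replace 1 occurrence(s) of z with (z - 7)
  => ( ( z - 7 ) * x ) == 4
stmt 3: x := x - x  -- replace 1 occurrence(s) of x with (x - x)
  => ( ( z - 7 ) * ( x - x ) ) == 4
stmt 2: z := z + z  -- replace 1 occurrence(s) of z with (z + z)
  => ( ( ( z + z ) - 7 ) * ( x - x ) ) == 4
stmt 1: y := x - 1  -- replace 0 occurrence(s) of y with (x - 1)
  => ( ( ( z + z ) - 7 ) * ( x - x ) ) == 4

Answer: ( ( ( z + z ) - 7 ) * ( x - x ) ) == 4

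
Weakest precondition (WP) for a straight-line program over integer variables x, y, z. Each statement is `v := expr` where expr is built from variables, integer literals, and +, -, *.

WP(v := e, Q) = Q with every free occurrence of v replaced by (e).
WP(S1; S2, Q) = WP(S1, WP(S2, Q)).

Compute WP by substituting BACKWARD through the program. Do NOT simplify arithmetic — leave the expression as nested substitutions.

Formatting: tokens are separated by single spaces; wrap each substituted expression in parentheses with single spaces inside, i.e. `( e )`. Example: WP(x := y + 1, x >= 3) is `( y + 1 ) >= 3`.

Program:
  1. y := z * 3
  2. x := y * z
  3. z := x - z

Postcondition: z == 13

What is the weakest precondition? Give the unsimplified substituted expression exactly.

post: z == 13
stmt 3: z := x - z  -- replace 1 occurrence(s) of z with (x - z)
  => ( x - z ) == 13
stmt 2: x := y * z  -- replace 1 occurrence(s) of x with (y * z)
  => ( ( y * z ) - z ) == 13
stmt 1: y := z * 3  -- replace 1 occurrence(s) of y with (z * 3)
  => ( ( ( z * 3 ) * z ) - z ) == 13

Answer: ( ( ( z * 3 ) * z ) - z ) == 13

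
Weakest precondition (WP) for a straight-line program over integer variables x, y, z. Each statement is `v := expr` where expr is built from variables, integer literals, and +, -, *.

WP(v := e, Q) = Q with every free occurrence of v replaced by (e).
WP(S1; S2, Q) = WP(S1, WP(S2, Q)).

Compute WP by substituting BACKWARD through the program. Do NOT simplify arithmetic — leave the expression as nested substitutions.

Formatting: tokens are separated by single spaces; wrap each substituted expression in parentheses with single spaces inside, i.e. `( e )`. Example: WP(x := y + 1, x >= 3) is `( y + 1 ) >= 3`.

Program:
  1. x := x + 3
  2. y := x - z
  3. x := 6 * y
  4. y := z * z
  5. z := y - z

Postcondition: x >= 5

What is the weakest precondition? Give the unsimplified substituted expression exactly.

post: x >= 5
stmt 5: z := y - z  -- replace 0 occurrence(s) of z with (y - z)
  => x >= 5
stmt 4: y := z * z  -- replace 0 occurrence(s) of y with (z * z)
  => x >= 5
stmt 3: x := 6 * y  -- replace 1 occurrence(s) of x with (6 * y)
  => ( 6 * y ) >= 5
stmt 2: y := x - z  -- replace 1 occurrence(s) of y with (x - z)
  => ( 6 * ( x - z ) ) >= 5
stmt 1: x := x + 3  -- replace 1 occurrence(s) of x with (x + 3)
  => ( 6 * ( ( x + 3 ) - z ) ) >= 5

Answer: ( 6 * ( ( x + 3 ) - z ) ) >= 5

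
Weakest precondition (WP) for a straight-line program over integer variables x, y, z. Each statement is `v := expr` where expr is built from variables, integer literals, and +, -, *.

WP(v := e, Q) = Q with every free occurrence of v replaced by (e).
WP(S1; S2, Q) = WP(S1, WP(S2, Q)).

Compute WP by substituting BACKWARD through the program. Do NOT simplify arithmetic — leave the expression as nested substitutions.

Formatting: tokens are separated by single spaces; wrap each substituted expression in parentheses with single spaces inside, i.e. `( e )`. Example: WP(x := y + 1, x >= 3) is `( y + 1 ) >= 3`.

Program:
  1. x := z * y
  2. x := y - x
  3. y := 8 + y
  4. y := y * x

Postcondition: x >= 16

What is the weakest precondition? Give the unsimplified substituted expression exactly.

post: x >= 16
stmt 4: y := y * x  -- replace 0 occurrence(s) of y with (y * x)
  => x >= 16
stmt 3: y := 8 + y  -- replace 0 occurrence(s) of y with (8 + y)
  => x >= 16
stmt 2: x := y - x  -- replace 1 occurrence(s) of x with (y - x)
  => ( y - x ) >= 16
stmt 1: x := z * y  -- replace 1 occurrence(s) of x with (z * y)
  => ( y - ( z * y ) ) >= 16

Answer: ( y - ( z * y ) ) >= 16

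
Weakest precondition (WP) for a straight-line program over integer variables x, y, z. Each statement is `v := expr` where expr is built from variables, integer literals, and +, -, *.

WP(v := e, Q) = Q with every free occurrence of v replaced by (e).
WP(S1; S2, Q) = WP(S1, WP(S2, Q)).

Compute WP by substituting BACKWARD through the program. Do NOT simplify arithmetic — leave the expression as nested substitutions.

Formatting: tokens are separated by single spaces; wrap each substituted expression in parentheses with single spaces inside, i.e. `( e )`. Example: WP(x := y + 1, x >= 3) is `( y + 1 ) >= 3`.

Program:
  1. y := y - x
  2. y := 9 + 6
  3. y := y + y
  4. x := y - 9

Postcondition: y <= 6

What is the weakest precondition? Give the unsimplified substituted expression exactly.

Answer: ( ( 9 + 6 ) + ( 9 + 6 ) ) <= 6

Derivation:
post: y <= 6
stmt 4: x := y - 9  -- replace 0 occurrence(s) of x with (y - 9)
  => y <= 6
stmt 3: y := y + y  -- replace 1 occurrence(s) of y with (y + y)
  => ( y + y ) <= 6
stmt 2: y := 9 + 6  -- replace 2 occurrence(s) of y with (9 + 6)
  => ( ( 9 + 6 ) + ( 9 + 6 ) ) <= 6
stmt 1: y := y - x  -- replace 0 occurrence(s) of y with (y - x)
  => ( ( 9 + 6 ) + ( 9 + 6 ) ) <= 6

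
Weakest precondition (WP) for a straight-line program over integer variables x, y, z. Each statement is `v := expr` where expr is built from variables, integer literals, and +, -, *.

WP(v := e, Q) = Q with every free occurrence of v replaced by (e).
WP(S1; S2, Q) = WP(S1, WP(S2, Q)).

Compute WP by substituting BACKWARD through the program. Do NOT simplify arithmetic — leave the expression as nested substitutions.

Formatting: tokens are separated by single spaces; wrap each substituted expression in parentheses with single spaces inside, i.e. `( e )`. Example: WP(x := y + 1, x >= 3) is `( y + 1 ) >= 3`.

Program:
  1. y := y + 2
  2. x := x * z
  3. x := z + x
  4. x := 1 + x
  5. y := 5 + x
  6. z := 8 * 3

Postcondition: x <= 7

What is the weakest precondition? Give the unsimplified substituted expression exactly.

Answer: ( 1 + ( z + ( x * z ) ) ) <= 7

Derivation:
post: x <= 7
stmt 6: z := 8 * 3  -- replace 0 occurrence(s) of z with (8 * 3)
  => x <= 7
stmt 5: y := 5 + x  -- replace 0 occurrence(s) of y with (5 + x)
  => x <= 7
stmt 4: x := 1 + x  -- replace 1 occurrence(s) of x with (1 + x)
  => ( 1 + x ) <= 7
stmt 3: x := z + x  -- replace 1 occurrence(s) of x with (z + x)
  => ( 1 + ( z + x ) ) <= 7
stmt 2: x := x * z  -- replace 1 occurrence(s) of x with (x * z)
  => ( 1 + ( z + ( x * z ) ) ) <= 7
stmt 1: y := y + 2  -- replace 0 occurrence(s) of y with (y + 2)
  => ( 1 + ( z + ( x * z ) ) ) <= 7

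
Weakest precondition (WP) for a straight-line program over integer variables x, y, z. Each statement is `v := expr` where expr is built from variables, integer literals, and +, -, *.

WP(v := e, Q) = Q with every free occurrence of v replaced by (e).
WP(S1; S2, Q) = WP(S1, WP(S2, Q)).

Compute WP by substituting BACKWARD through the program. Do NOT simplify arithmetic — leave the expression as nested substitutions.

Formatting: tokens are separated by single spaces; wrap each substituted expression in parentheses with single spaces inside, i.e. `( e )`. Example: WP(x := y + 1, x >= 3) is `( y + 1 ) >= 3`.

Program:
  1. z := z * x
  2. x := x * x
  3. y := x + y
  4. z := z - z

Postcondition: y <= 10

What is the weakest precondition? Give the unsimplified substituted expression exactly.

Answer: ( ( x * x ) + y ) <= 10

Derivation:
post: y <= 10
stmt 4: z := z - z  -- replace 0 occurrence(s) of z with (z - z)
  => y <= 10
stmt 3: y := x + y  -- replace 1 occurrence(s) of y with (x + y)
  => ( x + y ) <= 10
stmt 2: x := x * x  -- replace 1 occurrence(s) of x with (x * x)
  => ( ( x * x ) + y ) <= 10
stmt 1: z := z * x  -- replace 0 occurrence(s) of z with (z * x)
  => ( ( x * x ) + y ) <= 10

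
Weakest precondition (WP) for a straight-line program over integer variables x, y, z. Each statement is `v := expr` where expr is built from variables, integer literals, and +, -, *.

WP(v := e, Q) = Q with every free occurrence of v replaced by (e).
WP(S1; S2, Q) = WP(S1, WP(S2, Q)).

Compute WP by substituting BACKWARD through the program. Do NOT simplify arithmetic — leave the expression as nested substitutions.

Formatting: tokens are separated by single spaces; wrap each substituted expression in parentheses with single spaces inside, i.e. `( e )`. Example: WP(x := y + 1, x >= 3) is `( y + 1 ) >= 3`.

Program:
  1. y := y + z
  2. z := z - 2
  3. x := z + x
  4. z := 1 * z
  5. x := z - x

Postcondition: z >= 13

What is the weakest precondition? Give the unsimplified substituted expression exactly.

Answer: ( 1 * ( z - 2 ) ) >= 13

Derivation:
post: z >= 13
stmt 5: x := z - x  -- replace 0 occurrence(s) of x with (z - x)
  => z >= 13
stmt 4: z := 1 * z  -- replace 1 occurrence(s) of z with (1 * z)
  => ( 1 * z ) >= 13
stmt 3: x := z + x  -- replace 0 occurrence(s) of x with (z + x)
  => ( 1 * z ) >= 13
stmt 2: z := z - 2  -- replace 1 occurrence(s) of z with (z - 2)
  => ( 1 * ( z - 2 ) ) >= 13
stmt 1: y := y + z  -- replace 0 occurrence(s) of y with (y + z)
  => ( 1 * ( z - 2 ) ) >= 13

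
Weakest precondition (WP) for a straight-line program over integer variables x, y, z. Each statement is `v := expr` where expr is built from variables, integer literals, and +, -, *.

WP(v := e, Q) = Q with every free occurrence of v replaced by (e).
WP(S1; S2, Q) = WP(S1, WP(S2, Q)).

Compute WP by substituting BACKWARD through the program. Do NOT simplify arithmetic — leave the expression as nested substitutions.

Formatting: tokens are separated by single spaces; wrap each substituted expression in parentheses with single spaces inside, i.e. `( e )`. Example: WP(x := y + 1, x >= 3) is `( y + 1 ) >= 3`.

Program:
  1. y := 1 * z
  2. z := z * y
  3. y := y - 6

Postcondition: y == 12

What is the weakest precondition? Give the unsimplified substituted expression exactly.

Answer: ( ( 1 * z ) - 6 ) == 12

Derivation:
post: y == 12
stmt 3: y := y - 6  -- replace 1 occurrence(s) of y with (y - 6)
  => ( y - 6 ) == 12
stmt 2: z := z * y  -- replace 0 occurrence(s) of z with (z * y)
  => ( y - 6 ) == 12
stmt 1: y := 1 * z  -- replace 1 occurrence(s) of y with (1 * z)
  => ( ( 1 * z ) - 6 ) == 12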